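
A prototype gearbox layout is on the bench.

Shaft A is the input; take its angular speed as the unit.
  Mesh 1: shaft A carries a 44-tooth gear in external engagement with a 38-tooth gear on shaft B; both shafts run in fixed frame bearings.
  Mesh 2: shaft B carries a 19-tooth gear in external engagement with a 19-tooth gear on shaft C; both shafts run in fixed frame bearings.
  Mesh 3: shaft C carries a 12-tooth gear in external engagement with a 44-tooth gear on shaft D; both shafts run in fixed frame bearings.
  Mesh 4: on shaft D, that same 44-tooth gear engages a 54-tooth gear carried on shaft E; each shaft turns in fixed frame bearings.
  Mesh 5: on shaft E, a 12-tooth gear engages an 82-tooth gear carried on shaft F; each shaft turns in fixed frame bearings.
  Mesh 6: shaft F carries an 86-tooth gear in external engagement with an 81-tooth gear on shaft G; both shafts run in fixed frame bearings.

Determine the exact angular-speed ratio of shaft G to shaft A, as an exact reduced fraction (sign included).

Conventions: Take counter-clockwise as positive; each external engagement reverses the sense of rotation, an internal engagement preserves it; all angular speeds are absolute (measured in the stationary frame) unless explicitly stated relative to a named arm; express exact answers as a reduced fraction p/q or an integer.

7568/189297

class = fixed-axis compound train [6 meshes; 6 ratios multiply, 6 sense flips]
mesh 1 [44T→38T]: running ratio 22/19, sense −
mesh 2 [19T→19T]: running ratio 22/19, sense +
mesh 3 [12T→44T]: running ratio 6/19, sense −
mesh 4 [44T→54T]: running ratio 44/171, sense +
mesh 5 [12T→82T]: running ratio 88/2337, sense −
mesh 6 [86T→81T]: running ratio 7568/189297, sense +
ω_out/ω_in = 7568/189297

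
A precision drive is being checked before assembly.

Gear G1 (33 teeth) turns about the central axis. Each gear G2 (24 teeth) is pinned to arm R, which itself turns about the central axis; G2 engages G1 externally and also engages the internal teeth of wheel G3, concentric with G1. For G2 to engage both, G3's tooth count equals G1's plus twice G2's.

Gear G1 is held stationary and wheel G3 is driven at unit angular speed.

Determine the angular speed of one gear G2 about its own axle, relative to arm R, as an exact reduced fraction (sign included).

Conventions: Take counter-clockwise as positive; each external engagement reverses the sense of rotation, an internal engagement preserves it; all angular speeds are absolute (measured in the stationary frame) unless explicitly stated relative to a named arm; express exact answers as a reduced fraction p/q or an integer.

recognized (axles ride arm R): planetary set, 33/24/81 teeth
ring teeth: 33 + 2·24 = 81
33(ω_sun−ω_arm) = −81(ω_ring−ω_arm),  ω_sun = 0, ω_ring = 1
33(0−ω_arm) = −81(1−ω_arm)  ⇒  114·ω_arm = 81  ⇒  ω_arm = 27/38
sun–planet mesh: 33·(0−27/38) = −24·(ω_p−ω_arm)  ⇒  ω_p−ω_arm = 297/304
exact speed ratio = 297/304

297/304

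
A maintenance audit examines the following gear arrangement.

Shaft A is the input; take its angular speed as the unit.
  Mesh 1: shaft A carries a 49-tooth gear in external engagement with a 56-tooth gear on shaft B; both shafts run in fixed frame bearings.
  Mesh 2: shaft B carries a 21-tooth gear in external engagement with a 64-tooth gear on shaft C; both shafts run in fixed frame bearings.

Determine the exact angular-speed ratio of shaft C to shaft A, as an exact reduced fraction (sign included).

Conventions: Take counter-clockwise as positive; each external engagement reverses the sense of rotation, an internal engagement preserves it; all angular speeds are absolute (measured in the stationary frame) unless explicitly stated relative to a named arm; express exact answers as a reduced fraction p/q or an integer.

class = fixed-axis compound train [2 meshes; 2 ratios multiply, 2 sense flips]
mesh 1 [49T→56T]: running ratio 7/8, sense −
mesh 2 [21T→64T]: running ratio 147/512, sense +
ω_out/ω_in = 147/512

147/512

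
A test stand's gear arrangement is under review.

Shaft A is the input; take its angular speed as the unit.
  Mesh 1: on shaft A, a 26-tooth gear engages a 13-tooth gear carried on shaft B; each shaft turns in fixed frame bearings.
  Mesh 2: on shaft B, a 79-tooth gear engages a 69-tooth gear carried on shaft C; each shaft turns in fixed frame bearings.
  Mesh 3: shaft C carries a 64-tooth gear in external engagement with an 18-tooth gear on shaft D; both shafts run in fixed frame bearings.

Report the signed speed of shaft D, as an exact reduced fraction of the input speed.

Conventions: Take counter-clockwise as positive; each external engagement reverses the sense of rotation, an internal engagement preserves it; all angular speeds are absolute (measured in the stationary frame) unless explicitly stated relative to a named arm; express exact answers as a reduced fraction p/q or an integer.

3-mesh fixed-axis compound train (all bearings frame-fixed)
mesh 1 [26T→13T]: |ω|/ω_in = 1×26/13 = 2, sense flips to −
mesh 2 [79T→69T]: |ω|/ω_in = 2×79/69 = 158/69, sense flips to +
mesh 3 [64T→18T]: |ω|/ω_in = (158/69)×64/18 = 5056/621, sense flips to −
signed output speed (× input speed) = -5056/621

-5056/621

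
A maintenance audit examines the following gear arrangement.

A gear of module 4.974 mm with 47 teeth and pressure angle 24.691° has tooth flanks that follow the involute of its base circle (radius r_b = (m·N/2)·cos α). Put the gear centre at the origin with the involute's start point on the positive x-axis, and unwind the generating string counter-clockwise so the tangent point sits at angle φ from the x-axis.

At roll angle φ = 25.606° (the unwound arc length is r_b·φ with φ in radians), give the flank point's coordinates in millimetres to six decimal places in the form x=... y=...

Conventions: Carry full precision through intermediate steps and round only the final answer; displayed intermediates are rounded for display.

class = single-mesh tooth geometry [base-circle involute, m = 4.974, 47T]
pitch radius r_p = m·N/2 = 4.974·47/2 = 116.889000
base radius r_b = r_p·cos α = 116.889000·cos 24.691° = 106.202283
roll angle φ = 25.606° = 0.44690901 rad
x = r_b·(cos φ + φ·sin φ) = 116.284331
y = r_b·(sin φ − φ·cos φ) = 3.097212

x=116.284331 y=3.097212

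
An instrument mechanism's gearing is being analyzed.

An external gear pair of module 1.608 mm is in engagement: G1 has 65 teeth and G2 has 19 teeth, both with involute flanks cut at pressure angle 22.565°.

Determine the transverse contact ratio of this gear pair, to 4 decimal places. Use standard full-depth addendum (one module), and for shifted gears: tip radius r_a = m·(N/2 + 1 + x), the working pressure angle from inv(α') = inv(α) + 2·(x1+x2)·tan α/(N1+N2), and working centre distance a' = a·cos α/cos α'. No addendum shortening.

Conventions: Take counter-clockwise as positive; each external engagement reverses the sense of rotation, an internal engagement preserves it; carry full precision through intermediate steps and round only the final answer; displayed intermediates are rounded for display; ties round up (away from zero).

topology: single-mesh involute geometry — m = 1.608, 65T/19T pair
base radii: r_b1 = 48.259225, r_b2 = 14.106543
tip radii: r_a1 = 53.868000, r_a2 = 16.884000
no profile shift: α' = α, a' = a
action lengths: √(r_a1²−r_b1²) = 23.933420, √(r_a2²−r_b2²) = 9.277656
base pitch p_b = π·m·cos α = 4.664949
CR = (23.933420 + 9.277656 − 67.536000·sin 22.56500°)/4.664949 = 1.563876
contact ratio ≈ 1.5639

1.5639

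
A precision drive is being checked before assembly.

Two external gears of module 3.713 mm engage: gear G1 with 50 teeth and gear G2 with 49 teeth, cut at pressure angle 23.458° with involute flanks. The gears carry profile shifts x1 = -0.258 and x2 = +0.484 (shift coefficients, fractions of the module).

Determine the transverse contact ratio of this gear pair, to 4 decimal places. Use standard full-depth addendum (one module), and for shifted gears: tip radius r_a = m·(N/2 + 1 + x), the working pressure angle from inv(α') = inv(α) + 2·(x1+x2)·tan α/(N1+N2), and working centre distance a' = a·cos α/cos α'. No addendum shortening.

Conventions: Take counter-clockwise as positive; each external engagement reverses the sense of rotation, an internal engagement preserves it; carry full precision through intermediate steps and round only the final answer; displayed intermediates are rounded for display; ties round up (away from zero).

1.5517

class = single-mesh tooth geometry [involute pair 50T × 49T, m = 3.713]
base radii: r_b1 = 85.153211, r_b2 = 83.450147
tip radii: r_a1 = 95.580046, r_a2 = 96.478592
inv(α') = inv(23.458°) + 2·(-0.258+0.484)·tan α/(50+49) = 0.02650291  ⇒  α' = 24.04420°
a' = a·cos α / cos α' = 183.7935·cos 23.458°/cos 24.04420° = 184.622823
action lengths: √(r_a1²−r_b1²) = 43.410550, √(r_a2²−r_b2²) = 48.416853
base pitch p_b = π·m·cos α = 10.700668
CR = (43.410550 + 48.416853 − 184.622823·sin 24.04420°)/10.700668 = 1.551720
contact ratio ≈ 1.5517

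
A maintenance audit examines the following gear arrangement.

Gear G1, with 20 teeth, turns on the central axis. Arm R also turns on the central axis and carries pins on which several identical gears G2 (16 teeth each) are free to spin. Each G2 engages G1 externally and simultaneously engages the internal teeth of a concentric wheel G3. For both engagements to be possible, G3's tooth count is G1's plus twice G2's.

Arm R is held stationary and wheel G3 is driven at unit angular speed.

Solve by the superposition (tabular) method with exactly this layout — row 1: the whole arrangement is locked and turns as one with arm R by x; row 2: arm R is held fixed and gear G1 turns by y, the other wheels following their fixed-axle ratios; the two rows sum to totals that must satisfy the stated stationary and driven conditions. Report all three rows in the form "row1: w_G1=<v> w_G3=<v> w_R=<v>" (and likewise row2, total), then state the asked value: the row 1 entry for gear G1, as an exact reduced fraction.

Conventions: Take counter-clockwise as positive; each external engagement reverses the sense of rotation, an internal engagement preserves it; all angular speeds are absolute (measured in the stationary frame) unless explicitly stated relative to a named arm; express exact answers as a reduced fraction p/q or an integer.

class = planetary set [G3 = 20+2·16 = 52; Willis about the carrier]
superposition row 1 [locked train]: every member turns x
row 2 (arm held, sun turns y): ω_ring = −(20/52)·y, ω_arm = 0
boundary: total ω_arm = x = 0 and total ω_ring = x − (20/52)·y = 1  ⇒  y = -13/5, x = 0
row 2 ring = −(20/52)·(-13/5) = 1
totals (row 1 + row 2): sun 0 + (-13/5) = -13/5, ring 0 + 1 = 1, arm 0 + 0 = 0
asked cell (row1, sun) = 0

row1: w_G1=0 w_G3=0 w_R=0
row2: w_G1=-13/5 w_G3=1 w_R=0
total: w_G1=-13/5 w_G3=1 w_R=0
asked value: 0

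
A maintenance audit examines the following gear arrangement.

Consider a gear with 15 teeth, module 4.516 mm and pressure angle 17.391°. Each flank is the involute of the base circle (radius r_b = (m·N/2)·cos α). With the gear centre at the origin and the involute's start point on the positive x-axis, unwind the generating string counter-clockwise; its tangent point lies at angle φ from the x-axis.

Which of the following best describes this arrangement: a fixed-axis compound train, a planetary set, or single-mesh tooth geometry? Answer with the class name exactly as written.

single-mesh involute tooth geometry (15T wheel at module 4.516)
classification: single-mesh tooth geometry

single-mesh tooth geometry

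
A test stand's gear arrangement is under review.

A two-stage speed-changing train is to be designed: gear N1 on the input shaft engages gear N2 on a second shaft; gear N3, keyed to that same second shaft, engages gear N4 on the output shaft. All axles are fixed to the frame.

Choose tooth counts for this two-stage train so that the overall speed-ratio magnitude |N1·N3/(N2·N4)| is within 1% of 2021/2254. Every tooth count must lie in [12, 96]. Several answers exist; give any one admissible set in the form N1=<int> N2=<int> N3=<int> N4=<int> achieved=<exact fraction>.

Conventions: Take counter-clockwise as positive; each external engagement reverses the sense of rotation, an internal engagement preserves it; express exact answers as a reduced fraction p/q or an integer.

topology: fixed-axis compound train — 2 stages, target 2021/2254
target = 2021/2254 in lowest terms: an exact hit needs N1·N3 = k·2021 and N2·N4 = k·2254 for one integer k, every count in [12, 96]; additionally prefer no 1:1 stage (N1 ≠ N2, N3 ≠ N4)
k = 1: N1·N3 = 2021 = 43·47, N2·N4 = 2254 = 46·49
achieved = 43·47/(46·49) = 2021/2254; |achieved − target| = 0 ≤ 2021/225400 ✓

N1=43 N2=46 N3=47 N4=49 achieved=2021/2254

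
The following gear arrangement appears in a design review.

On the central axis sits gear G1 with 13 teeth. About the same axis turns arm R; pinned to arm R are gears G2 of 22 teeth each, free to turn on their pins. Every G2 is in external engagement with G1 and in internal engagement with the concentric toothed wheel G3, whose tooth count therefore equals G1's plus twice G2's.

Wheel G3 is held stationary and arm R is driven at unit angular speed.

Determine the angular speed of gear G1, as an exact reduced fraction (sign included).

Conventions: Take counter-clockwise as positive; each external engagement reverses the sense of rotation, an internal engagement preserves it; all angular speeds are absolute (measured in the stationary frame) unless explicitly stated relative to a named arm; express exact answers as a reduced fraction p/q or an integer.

70/13

planetary set (13T centre, 22T on arm, 57T internal) — Willis relation
ring teeth: 13 + 2·22 = 57
13(ω_sun−ω_arm) = −57(ω_ring−ω_arm),  ω_ring = 0, ω_arm = 1
ω_sun = 1 − (57/13)(0−1) = 70/13
exact speed ratio = 70/13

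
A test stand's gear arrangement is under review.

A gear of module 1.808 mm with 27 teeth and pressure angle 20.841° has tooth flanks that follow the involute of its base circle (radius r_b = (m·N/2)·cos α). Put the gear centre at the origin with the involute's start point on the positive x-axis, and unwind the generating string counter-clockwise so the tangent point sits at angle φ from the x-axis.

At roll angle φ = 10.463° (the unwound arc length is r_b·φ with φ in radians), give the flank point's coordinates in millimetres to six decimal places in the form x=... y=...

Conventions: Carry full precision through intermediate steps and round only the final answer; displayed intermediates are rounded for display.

recognized (one wheel, involute flank): single-mesh tooth geometry, m = 1.808, N = 27
pitch radius r_p = m·N/2 = 1.808·27/2 = 24.408000
base radius r_b = r_p·cos α = 24.408000·cos 20.841° = 22.811017
roll angle φ = 10.463° = 0.18261380 rad
x = r_b·(cos φ + φ·sin φ) = 23.188201
y = r_b·(sin φ − φ·cos φ) = 0.046150

x=23.188201 y=0.046150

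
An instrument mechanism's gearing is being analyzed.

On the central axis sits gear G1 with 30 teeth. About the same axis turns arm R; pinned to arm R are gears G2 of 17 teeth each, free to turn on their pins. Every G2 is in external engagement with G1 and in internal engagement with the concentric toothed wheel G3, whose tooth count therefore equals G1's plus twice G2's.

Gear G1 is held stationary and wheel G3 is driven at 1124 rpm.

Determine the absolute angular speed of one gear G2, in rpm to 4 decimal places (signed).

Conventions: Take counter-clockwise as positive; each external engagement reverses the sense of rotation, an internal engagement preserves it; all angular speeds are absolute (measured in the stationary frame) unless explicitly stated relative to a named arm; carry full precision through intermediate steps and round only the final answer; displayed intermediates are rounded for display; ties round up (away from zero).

+2115.7647 rpm

recognized (axles ride arm R): planetary set, 30/17/64 teeth
normalise by the input: solve with ω_ring = 1, then scale by 1124 rpm
ring teeth: 30 + 2·17 = 64
30(ω_sun−ω_arm) = −64(ω_ring−ω_arm),  ω_sun = 0, ω_ring = 1
30(0−ω_arm) = −64(1−ω_arm)  ⇒  94·ω_arm = 64  ⇒  ω_arm = 32/47
sun–planet mesh: 30·(0−32/47) = −17·(ω_p−ω_arm)  ⇒  ω_p−ω_arm = 960/799
ω_p = 32/47 + 960/799 = 32/17
scale: ω_p = 32/17 × 1124 rpm = +2115.7647 rpm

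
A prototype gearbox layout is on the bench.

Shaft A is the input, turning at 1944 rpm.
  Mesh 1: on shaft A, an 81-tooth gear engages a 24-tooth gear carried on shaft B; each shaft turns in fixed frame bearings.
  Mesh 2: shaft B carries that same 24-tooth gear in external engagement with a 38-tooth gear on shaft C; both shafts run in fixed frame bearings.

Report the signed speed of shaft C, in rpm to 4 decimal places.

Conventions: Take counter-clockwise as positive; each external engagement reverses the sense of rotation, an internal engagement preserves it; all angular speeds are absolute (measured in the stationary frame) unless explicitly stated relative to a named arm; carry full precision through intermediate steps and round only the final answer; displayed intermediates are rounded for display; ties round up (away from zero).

+4143.7895 rpm

class = fixed-axis compound train [2 meshes; 2 ratios multiply, 2 sense flips]
mesh 1 [81T→24T]: ω = 1944.0000×81/24 = 6561.0000 rpm, sense flips to −
mesh 2 [24T→38T]: ω = 6561.0000×24/38 = 4143.7895 rpm, sense flips to +
signed output speed = +4143.7895 rpm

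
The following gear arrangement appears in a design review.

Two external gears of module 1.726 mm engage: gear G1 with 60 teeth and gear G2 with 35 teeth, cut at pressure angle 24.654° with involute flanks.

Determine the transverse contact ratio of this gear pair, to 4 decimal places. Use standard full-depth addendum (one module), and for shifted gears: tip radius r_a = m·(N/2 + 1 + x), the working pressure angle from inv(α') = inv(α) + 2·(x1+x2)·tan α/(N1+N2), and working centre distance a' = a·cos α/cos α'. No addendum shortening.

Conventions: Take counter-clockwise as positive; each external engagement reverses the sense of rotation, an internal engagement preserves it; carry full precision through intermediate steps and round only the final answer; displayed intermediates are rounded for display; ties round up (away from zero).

1.5364

class = single-mesh tooth geometry [involute pair 60T × 35T, m = 1.726]
base radii: r_b1 = 47.059910, r_b2 = 27.451614
tip radii: r_a1 = 53.506000, r_a2 = 31.931000
no profile shift: α' = α, a' = a
action lengths: √(r_a1²−r_b1²) = 25.460890, √(r_a2²−r_b2²) = 16.309434
base pitch p_b = π·m·cos α = 4.928102
CR = (25.460890 + 16.309434 − 81.985000·sin 24.65400°)/4.928102 = 1.536353
contact ratio ≈ 1.5364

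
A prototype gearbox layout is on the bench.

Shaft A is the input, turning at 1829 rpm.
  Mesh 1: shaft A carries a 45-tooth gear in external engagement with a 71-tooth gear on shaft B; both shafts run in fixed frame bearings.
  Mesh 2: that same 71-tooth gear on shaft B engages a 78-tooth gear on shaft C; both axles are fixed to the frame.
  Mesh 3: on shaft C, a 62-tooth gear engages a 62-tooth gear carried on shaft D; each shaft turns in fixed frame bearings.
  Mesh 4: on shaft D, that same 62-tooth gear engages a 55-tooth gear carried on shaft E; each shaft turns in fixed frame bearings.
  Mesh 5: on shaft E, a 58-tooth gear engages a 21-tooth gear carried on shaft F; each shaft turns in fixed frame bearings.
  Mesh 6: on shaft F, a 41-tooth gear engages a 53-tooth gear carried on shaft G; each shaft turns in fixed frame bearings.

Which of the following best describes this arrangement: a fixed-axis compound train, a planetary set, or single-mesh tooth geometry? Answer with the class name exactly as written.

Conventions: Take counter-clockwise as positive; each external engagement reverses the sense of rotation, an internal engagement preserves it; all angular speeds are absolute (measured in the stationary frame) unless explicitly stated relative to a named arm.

class = fixed-axis compound train [6 meshes; 6 ratios multiply, 6 sense flips]
classification: fixed-axis compound train

fixed-axis compound train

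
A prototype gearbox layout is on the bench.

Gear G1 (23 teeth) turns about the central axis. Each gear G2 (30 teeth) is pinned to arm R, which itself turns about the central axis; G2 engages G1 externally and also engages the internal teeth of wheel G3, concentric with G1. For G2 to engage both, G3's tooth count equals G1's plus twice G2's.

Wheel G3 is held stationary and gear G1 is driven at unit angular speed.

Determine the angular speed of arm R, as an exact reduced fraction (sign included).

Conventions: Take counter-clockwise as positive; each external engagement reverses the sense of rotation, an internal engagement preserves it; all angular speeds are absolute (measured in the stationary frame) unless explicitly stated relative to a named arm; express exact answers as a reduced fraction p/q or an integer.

class = planetary set [G3 = 23+2·30 = 83; Willis about the carrier]
ring teeth: 23 + 2·30 = 83
23(ω_sun−ω_arm) = −83(ω_ring−ω_arm),  ω_ring = 0, ω_sun = 1
23(1−ω_arm) = −83(0−ω_arm)  ⇒  106·ω_arm = 23  ⇒  ω_arm = 23/106
exact speed ratio = 23/106

23/106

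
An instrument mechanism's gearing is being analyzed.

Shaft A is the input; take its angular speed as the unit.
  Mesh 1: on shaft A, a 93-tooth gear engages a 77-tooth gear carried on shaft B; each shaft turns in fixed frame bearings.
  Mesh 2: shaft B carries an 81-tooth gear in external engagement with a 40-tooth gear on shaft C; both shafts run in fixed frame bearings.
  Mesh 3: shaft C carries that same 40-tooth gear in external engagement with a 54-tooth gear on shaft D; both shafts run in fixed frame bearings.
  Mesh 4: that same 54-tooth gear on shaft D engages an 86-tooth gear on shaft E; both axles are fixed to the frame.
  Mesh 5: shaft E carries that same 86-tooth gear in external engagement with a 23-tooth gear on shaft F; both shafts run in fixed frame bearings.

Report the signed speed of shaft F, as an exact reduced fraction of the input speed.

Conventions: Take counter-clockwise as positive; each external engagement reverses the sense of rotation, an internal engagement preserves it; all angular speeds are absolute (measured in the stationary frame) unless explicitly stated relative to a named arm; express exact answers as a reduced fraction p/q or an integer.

5-mesh fixed-axis compound train (all bearings frame-fixed)
mesh 1 [93T→77T]: |ω|/ω_in = 1×93/77 = 93/77, sense flips to −
mesh 2 [81T→40T]: |ω|/ω_in = (93/77)×81/40 = 7533/3080, sense flips to +
mesh 3 [40T→54T]: |ω|/ω_in = (7533/3080)×40/54 = 279/154, sense flips to −
mesh 4 [54T→86T]: |ω|/ω_in = (279/154)×54/86 = 7533/6622, sense flips to +
mesh 5 [86T→23T]: |ω|/ω_in = (7533/6622)×86/23 = 7533/1771, sense flips to −
signed output speed (× input speed) = -7533/1771

-7533/1771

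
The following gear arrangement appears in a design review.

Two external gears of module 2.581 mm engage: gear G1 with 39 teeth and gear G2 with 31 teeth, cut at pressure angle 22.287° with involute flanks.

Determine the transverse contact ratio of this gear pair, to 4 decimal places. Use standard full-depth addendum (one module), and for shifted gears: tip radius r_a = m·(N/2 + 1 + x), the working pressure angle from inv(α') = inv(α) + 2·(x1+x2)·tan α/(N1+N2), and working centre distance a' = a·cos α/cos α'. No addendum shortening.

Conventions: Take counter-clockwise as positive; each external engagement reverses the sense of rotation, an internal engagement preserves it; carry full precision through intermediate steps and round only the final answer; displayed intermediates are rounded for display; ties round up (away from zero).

single-mesh involute tooth geometry (39T engaging 31T at module 2.581)
base radii: r_b1 = 46.569674, r_b2 = 37.016921
tip radii: r_a1 = 52.910500, r_a2 = 42.586500
no profile shift: α' = α, a' = a
action lengths: √(r_a1²−r_b1²) = 25.115462, √(r_a2²−r_b2²) = 21.056058
base pitch p_b = π·m·cos α = 7.502715
CR = (25.115462 + 21.056058 − 90.335000·sin 22.28700°)/7.502715 = 1.587733
contact ratio ≈ 1.5877

1.5877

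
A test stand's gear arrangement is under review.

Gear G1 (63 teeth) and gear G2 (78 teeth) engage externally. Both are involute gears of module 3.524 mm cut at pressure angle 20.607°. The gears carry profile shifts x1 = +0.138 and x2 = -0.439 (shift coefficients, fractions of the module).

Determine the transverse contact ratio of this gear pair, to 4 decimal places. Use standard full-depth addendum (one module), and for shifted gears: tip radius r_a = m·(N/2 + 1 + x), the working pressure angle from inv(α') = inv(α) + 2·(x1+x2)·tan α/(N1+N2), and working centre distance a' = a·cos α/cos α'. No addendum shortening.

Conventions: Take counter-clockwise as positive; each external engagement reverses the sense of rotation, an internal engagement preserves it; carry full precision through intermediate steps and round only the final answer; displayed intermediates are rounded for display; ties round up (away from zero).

topology: single-mesh involute geometry — m = 3.524, 63T/78T pair
base radii: r_b1 = 103.903452, r_b2 = 128.642370
tip radii: r_a1 = 115.016312, r_a2 = 139.412964
inv(α') = inv(20.607°) + 2·(+0.138-0.439)·tan α/(63+78) = 0.01474933  ⇒  α' = 19.93269°
a' = a·cos α / cos α' = 248.4420·cos 20.607°/cos 19.93269° = 247.364503
action lengths: √(r_a1²−r_b1²) = 49.323672, √(r_a2²−r_b2²) = 53.731883
base pitch p_b = π·m·cos α = 10.362613
CR = (49.323672 + 53.731883 − 247.364503·sin 19.93269°)/10.362613 = 1.806979
contact ratio ≈ 1.8070

1.8070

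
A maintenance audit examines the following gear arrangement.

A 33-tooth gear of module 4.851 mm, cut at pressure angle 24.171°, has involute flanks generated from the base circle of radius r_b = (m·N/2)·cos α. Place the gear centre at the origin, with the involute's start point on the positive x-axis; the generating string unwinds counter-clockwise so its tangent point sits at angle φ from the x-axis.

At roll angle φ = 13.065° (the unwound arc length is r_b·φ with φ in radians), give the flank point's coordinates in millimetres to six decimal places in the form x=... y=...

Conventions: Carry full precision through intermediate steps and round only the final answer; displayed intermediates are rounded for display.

recognized (one wheel, involute flank): single-mesh tooth geometry, m = 4.851, N = 33
pitch radius r_p = m·N/2 = 4.851·33/2 = 80.041500
base radius r_b = r_p·cos α = 80.041500·cos 24.171° = 73.024060
roll angle φ = 13.065° = 0.22802727 rad
x = r_b·(cos φ + φ·sin φ) = 74.897948
y = r_b·(sin φ − φ·cos φ) = 0.287108

x=74.897948 y=0.287108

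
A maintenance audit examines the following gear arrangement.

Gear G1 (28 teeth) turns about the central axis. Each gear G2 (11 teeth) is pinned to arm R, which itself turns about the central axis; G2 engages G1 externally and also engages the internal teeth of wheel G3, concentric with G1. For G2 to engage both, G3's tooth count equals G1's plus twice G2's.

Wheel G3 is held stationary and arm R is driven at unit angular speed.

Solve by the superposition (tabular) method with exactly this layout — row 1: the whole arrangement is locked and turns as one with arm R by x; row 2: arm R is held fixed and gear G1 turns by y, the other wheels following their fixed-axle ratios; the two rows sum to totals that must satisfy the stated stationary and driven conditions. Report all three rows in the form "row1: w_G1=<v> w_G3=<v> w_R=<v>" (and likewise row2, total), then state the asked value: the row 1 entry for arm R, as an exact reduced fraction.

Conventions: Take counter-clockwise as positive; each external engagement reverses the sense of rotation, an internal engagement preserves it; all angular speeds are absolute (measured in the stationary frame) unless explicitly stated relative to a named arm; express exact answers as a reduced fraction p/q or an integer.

row1: w_G1=1 w_G3=1 w_R=1
row2: w_G1=25/14 w_G3=-1 w_R=0
total: w_G1=39/14 w_G3=0 w_R=1
asked value: 1

class = planetary set [G3 = 28+2·11 = 50; Willis about the carrier]
row 1: whole set turns with the arm by x
row 2 (arm held, sun turns y): ω_ring = −(28/50)·y, ω_arm = 0
boundary: total ω_ring = x − (28/50)·y = 0 and total ω_arm = x = 1  ⇒  y = 25/14, x = 1
row 2 ring = −(28/50)·25/14 = -1
totals (row 1 + row 2): sun 1 + 25/14 = 39/14, ring 1 + (-1) = 0, arm 1 + 0 = 1
asked cell (row1, arm) = 1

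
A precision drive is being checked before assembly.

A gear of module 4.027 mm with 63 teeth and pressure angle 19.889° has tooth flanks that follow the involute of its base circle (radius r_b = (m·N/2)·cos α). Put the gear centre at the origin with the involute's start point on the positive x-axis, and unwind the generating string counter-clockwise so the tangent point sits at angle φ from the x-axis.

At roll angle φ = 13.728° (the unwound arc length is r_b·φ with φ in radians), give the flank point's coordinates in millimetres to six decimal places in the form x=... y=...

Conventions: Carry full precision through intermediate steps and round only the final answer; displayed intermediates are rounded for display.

single-mesh involute tooth geometry (63T wheel at module 4.027)
pitch radius r_p = m·N/2 = 4.027·63/2 = 126.850500
base radius r_b = r_p·cos α = 126.850500·cos 19.889° = 119.284306
roll angle φ = 13.728° = 0.23959880 rad
x = r_b·(cos φ + φ·sin φ) = 122.659235
y = r_b·(sin φ − φ·cos φ) = 0.543777

x=122.659235 y=0.543777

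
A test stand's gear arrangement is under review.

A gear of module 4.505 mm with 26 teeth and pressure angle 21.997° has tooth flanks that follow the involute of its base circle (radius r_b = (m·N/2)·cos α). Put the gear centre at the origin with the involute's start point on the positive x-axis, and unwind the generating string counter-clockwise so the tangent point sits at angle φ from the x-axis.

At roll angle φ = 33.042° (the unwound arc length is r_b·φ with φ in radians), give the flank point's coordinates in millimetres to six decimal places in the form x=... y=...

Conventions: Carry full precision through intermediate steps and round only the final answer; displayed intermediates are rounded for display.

recognized (one wheel, involute flank): single-mesh tooth geometry, m = 4.505, N = 26
pitch radius r_p = m·N/2 = 4.505·26/2 = 58.565000
base radius r_b = r_p·cos α = 58.565000·cos 21.997° = 54.301671
roll angle φ = 33.042° = 0.57669169 rad
x = r_b·(cos φ + φ·sin φ) = 62.594316
y = r_b·(sin φ − φ·cos φ) = 3.357455

x=62.594316 y=3.357455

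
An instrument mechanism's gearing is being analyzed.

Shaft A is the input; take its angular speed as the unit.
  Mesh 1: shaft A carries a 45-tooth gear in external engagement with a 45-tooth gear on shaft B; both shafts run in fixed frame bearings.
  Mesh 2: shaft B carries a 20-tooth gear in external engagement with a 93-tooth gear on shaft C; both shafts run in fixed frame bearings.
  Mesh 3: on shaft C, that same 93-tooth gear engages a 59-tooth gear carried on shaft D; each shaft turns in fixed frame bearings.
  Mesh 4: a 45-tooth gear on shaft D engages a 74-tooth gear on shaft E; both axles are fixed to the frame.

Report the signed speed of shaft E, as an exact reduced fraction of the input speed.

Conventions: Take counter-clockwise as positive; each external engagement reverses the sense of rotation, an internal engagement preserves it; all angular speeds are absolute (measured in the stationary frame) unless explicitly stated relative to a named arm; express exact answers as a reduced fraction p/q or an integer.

4-mesh fixed-axis compound train (all bearings frame-fixed)
mesh 1 [45T→45T]: |ω|/ω_in = 1×45/45 = 1, sense flips to −
mesh 2 [20T→93T]: |ω|/ω_in = 1×20/93 = 20/93, sense flips to +
mesh 3 [93T→59T]: |ω|/ω_in = (20/93)×93/59 = 20/59, sense flips to −
mesh 4 [45T→74T]: |ω|/ω_in = (20/59)×45/74 = 450/2183, sense flips to +
signed output speed (× input speed) = 450/2183

450/2183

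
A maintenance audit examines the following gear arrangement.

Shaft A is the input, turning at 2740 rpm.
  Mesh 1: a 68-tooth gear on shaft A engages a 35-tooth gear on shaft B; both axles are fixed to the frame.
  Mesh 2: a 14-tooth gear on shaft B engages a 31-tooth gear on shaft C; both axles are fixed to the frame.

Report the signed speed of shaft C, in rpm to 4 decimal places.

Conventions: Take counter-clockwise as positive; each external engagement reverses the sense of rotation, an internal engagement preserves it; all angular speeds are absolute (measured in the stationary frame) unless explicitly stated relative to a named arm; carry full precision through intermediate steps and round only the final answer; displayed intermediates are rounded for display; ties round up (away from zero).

+2404.1290 rpm

2-mesh fixed-axis compound train (all bearings frame-fixed)
mesh 1 [68T→35T]: ω = 2740.0000×68/35 = 5323.4286 rpm, sense flips to −
mesh 2 [14T→31T]: ω = 5323.4286×14/31 = 2404.1290 rpm, sense flips to +
signed output speed = +2404.1290 rpm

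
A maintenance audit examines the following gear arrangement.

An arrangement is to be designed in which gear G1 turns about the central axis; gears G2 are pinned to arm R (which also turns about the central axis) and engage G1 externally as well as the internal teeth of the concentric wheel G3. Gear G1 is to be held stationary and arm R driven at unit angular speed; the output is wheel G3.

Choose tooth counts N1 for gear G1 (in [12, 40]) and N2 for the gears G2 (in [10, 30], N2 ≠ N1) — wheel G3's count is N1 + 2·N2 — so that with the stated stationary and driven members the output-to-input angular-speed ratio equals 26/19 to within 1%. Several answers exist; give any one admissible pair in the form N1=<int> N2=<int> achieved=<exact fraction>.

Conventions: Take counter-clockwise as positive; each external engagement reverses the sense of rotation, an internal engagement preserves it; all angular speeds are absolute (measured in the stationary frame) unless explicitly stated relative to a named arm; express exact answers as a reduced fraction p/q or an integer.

class = planetary set [ratio 26/19 wanted; Willis about the carrier]
Willis with ω_sun = 0: ω_ring/ω_arm = (N1+N3)/N3; set equal to 26/19  ⇒  N3/N1 = 1/(26/19 − 1) = 19/7
N3 = N1 + 2·N2  ⇒  N2/N1 = (N3/N1 − 1)/2 = (19/7 − 1)/2 = 6/7
smallest multiple with N1 ≥ 12 and N2 ≥ 10: k = 2  ⇒  N1 = 2·7 = 14, N2 = 2·6 = 12 (N1 ≤ 40, N2 ≤ 30, N2 ≠ N1 ✓), N3 = 14 + 2·12 = 38
check: (N1+N3)/N3 with N1 = 14, N3 = 38 gives 26/19; |achieved − target| = 0 ≤ 13/950 ✓

N1=14 N2=12 achieved=26/19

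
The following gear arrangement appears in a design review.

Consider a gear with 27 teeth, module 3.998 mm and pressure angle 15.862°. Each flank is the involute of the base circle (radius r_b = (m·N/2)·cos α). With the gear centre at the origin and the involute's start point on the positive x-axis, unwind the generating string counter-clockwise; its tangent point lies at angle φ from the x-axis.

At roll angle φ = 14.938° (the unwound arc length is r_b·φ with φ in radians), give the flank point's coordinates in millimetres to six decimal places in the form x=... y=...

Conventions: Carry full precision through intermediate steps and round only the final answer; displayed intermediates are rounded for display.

x=53.652506 y=0.304614

topology: single-mesh involute geometry — m = 3.998, N = 27
pitch radius r_p = m·N/2 = 3.998·27/2 = 53.973000
base radius r_b = r_p·cos α = 53.973000·cos 15.862° = 51.917859
roll angle φ = 14.938° = 0.26071728 rad
x = r_b·(cos φ + φ·sin φ) = 53.652506
y = r_b·(sin φ − φ·cos φ) = 0.304614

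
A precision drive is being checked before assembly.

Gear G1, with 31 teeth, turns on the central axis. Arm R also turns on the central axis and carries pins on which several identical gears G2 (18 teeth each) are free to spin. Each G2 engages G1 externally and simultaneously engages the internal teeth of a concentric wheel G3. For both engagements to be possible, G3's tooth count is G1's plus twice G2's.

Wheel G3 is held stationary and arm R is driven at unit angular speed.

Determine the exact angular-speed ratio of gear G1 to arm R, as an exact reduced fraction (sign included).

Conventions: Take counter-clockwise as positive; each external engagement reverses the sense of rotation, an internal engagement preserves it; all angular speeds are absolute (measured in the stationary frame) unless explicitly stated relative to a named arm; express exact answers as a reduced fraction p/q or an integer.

98/31

class = planetary set [G3 = 31+2·18 = 67; Willis about the carrier]
ring teeth: 31 + 2·18 = 67
31(ω_sun−ω_arm) = −67(ω_ring−ω_arm),  ω_ring = 0, ω_arm = 1
ω_sun = 1 − (67/31)(0−1) = 98/31
ω_out/ω_in = 98/31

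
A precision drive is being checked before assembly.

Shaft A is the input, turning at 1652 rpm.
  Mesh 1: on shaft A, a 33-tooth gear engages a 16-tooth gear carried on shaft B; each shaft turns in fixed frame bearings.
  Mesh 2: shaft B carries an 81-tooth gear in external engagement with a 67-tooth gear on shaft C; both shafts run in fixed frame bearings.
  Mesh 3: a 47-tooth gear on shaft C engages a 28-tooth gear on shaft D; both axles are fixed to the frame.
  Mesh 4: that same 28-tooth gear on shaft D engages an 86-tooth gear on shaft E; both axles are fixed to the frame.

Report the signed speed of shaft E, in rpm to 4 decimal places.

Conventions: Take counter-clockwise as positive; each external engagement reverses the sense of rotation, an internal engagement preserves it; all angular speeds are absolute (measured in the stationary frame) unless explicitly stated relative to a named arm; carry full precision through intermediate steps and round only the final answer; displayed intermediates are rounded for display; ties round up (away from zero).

topology: fixed-axis compound train — 4 meshes, A→E
mesh 1 [33T→16T]: ω = 1652.0000×33/16 = 3407.2500 rpm, sense flips to −
mesh 2 [81T→67T]: ω = 3407.2500×81/67 = 4119.2127 rpm, sense flips to +
mesh 3 [47T→28T]: ω = 4119.2127×47/28 = 6914.3927 rpm, sense flips to −
mesh 4 [28T→86T]: ω = 6914.3927×28/86 = 2251.1976 rpm, sense flips to +
signed output speed = +2251.1976 rpm

+2251.1976 rpm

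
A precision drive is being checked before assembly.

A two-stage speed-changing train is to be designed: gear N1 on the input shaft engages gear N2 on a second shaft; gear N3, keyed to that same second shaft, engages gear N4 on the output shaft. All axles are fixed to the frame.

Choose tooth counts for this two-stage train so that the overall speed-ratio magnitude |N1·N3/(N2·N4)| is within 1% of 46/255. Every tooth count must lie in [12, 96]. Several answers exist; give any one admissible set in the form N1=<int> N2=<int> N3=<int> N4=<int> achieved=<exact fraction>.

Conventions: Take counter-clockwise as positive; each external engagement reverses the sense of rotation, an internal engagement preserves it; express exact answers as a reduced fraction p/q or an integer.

N1=12 N2=17 N3=23 N4=90 achieved=46/255

topology: fixed-axis compound train — 2 stages, target 46/255
target = 46/255 in lowest terms: an exact hit needs N1·N3 = k·46 and N2·N4 = k·255 for one integer k, every count in [12, 96]; additionally prefer no 1:1 stage (N1 ≠ N2, N3 ≠ N4)
k = 1…5: no 1:1-free in-range split of k·46 and k·255 into factor pairs; take k = 6
k = 6: N1·N3 = 276 = 12·23, N2·N4 = 1530 = 17·90
achieved = 12·23/(17·90) = 46/255; |achieved − target| = 0 ≤ 23/12750 ✓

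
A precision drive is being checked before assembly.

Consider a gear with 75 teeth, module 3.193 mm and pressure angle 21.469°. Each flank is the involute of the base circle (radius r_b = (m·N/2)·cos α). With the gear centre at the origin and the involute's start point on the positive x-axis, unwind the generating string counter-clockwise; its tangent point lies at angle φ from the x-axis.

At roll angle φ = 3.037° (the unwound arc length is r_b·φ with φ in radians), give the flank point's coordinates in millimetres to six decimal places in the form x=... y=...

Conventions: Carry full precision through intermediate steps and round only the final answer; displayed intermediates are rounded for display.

x=111.586027 y=0.005530

recognized (one wheel, involute flank): single-mesh tooth geometry, m = 3.193, N = 75
pitch radius r_p = m·N/2 = 3.193·75/2 = 119.737500
base radius r_b = r_p·cos α = 119.737500·cos 21.469° = 111.429601
roll angle φ = 3.037° = 0.05300565 rad
x = r_b·(cos φ + φ·sin φ) = 111.586027
y = r_b·(sin φ − φ·cos φ) = 0.005530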